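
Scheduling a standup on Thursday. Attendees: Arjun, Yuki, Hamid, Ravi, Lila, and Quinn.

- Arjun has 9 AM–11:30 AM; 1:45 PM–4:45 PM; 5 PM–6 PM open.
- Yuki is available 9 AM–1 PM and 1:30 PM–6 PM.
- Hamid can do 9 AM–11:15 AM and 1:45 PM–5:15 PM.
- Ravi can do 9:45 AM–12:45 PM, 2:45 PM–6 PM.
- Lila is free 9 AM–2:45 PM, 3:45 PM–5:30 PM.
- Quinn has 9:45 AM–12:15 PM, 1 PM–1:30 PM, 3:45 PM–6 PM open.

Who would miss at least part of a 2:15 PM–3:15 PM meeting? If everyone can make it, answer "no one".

Arjun: free for 14:15-15:15. Yuki: free for 14:15-15:15. Hamid: free for 14:15-15:15. Ravi: not fully free for 14:15-15:15. Lila: not fully free for 14:15-15:15. Quinn: not fully free for 14:15-15:15.

Lila, Quinn, Ravi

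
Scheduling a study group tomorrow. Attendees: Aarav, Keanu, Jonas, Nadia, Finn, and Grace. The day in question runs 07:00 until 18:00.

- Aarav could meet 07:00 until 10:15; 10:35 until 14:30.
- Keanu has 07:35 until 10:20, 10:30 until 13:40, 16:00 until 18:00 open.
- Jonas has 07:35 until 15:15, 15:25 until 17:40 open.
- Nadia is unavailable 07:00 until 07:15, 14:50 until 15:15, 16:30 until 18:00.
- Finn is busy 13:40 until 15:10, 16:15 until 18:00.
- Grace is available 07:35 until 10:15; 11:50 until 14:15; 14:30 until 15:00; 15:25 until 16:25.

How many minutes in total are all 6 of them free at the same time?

270

Aarav free: 07:00-10:15, 10:35-14:30.
Keanu free: 07:35-10:20, 10:30-13:40, 16:00-18:00.
Jonas free: 07:35-15:15, 15:25-17:40.
Nadia free: 07:15-14:50, 15:15-16:30 (invert busy blocks within the working day).
Finn free: 07:00-13:40, 15:10-16:15 (invert busy blocks within the working day).
Grace free: 07:35-10:15, 11:50-14:15, 14:30-15:00, 15:25-16:25.
Aarav ∩ Keanu: 07:35-10:15, 10:35-13:40.
Aarav ∩ Keanu ∩ Jonas: 07:35-10:15, 10:35-13:40.
Aarav ∩ Keanu ∩ Jonas ∩ Nadia: 07:35-10:15, 10:35-13:40.
Aarav ∩ Keanu ∩ Jonas ∩ Nadia ∩ Finn: 07:35-10:15, 10:35-13:40.
Aarav ∩ Keanu ∩ Jonas ∩ Nadia ∩ Finn ∩ Grace: 07:35-10:15, 11:50-13:40.
Summing the common windows: 160 + 110 = 270 minutes.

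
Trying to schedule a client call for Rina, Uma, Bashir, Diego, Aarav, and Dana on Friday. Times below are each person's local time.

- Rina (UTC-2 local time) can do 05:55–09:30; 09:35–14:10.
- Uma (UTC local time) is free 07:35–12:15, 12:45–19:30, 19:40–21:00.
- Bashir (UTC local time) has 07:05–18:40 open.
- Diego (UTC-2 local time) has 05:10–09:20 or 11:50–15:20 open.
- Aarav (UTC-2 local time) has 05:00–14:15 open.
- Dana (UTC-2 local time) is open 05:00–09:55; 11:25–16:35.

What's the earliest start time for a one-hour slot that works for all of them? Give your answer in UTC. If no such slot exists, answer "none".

07:55

Rina in UTC: 07:55-11:30, 11:35-16:10 (add 2h to convert from UTC-2).
Uma in UTC: 07:35-12:15, 12:45-19:30, 19:40-21:00.
Bashir in UTC: 07:05-18:40.
Diego in UTC: 07:10-11:20, 13:50-17:20 (add 2h to convert from UTC-2).
Aarav in UTC: 07:00-16:15 (add 2h to convert from UTC-2).
Dana in UTC: 07:00-11:55, 13:25-18:35 (add 2h to convert from UTC-2).
Rina ∩ Uma: 07:55-11:30, 11:35-12:15, 12:45-16:10.
Rina ∩ Uma ∩ Bashir: 07:55-11:30, 11:35-12:15, 12:45-16:10.
Rina ∩ Uma ∩ Bashir ∩ Diego: 07:55-11:20, 13:50-16:10.
Rina ∩ Uma ∩ Bashir ∩ Diego ∩ Aarav: 07:55-11:20, 13:50-16:10.
Rina ∩ Uma ∩ Bashir ∩ Diego ∩ Aarav ∩ Dana: 07:55-11:20, 13:50-16:10.
The first common window of at least 60 minutes is 07:55-11:20, so the earliest start is 07:55.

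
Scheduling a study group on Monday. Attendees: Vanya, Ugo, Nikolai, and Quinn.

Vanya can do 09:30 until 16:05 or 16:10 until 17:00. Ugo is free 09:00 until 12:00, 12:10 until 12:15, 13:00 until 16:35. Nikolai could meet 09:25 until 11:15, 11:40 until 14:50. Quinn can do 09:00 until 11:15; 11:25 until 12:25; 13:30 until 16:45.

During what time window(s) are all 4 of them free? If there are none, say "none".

09:30-11:15, 11:40-12:00, 12:10-12:15, 13:30-14:50

Vanya ∩ Ugo: 09:30-12:00, 12:10-12:15, 13:00-16:05, 16:10-16:35.
Vanya ∩ Ugo ∩ Nikolai: 09:30-11:15, 11:40-12:00, 12:10-12:15, 13:00-14:50.
Vanya ∩ Ugo ∩ Nikolai ∩ Quinn: 09:30-11:15, 11:40-12:00, 12:10-12:15, 13:30-14:50.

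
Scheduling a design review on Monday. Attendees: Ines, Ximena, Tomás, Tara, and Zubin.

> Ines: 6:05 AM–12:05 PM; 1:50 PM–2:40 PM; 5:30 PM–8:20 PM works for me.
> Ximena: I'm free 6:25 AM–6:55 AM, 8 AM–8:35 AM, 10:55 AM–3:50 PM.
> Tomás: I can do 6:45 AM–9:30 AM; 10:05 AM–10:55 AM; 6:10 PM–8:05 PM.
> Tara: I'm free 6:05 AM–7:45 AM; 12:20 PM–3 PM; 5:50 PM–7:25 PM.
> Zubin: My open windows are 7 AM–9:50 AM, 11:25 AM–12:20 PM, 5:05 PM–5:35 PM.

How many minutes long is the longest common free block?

Ines ∩ Ximena: 06:25-06:55, 08:00-08:35, 10:55-12:05, 13:50-14:40.
Ines ∩ Ximena ∩ Tomás: 06:45-06:55, 08:00-08:35.
Ines ∩ Ximena ∩ Tomás ∩ Tara: 06:45-06:55.
Ines ∩ Ximena ∩ Tomás ∩ Tara ∩ Zubin: ∅.
There is no time when everyone is free.
No common window exists, so the longest block is 0 minutes.

0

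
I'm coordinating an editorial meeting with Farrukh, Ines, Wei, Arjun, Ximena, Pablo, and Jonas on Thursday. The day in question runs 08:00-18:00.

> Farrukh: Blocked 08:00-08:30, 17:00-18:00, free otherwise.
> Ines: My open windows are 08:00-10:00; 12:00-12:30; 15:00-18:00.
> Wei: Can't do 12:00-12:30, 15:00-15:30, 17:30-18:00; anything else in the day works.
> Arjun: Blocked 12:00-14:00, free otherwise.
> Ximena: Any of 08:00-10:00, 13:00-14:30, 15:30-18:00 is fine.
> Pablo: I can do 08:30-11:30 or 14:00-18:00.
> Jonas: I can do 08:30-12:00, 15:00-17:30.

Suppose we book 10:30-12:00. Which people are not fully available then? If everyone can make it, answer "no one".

Ines, Pablo, Ximena

Farrukh free: 08:30-17:00 (invert busy blocks within the working day).
Ines free: 08:00-10:00, 12:00-12:30, 15:00-18:00.
Wei free: 08:00-12:00, 12:30-15:00, 15:30-17:30 (invert busy blocks within the working day).
Arjun free: 08:00-12:00, 14:00-18:00 (invert busy blocks within the working day).
Ximena free: 08:00-10:00, 13:00-14:30, 15:30-18:00.
Pablo free: 08:30-11:30, 14:00-18:00.
Jonas free: 08:30-12:00, 15:00-17:30.
Farrukh: free for 10:30-12:00. Ines: not fully free for 10:30-12:00. Wei: free for 10:30-12:00. Arjun: free for 10:30-12:00. Ximena: not fully free for 10:30-12:00. Pablo: not fully free for 10:30-12:00. Jonas: free for 10:30-12:00.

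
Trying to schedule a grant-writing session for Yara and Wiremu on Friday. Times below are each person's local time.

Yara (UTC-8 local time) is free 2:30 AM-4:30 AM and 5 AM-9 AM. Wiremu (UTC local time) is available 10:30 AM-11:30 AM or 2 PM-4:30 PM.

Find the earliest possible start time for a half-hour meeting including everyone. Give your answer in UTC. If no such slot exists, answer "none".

Yara in UTC: 10:30-12:30, 13:00-17:00 (add 8h to convert from UTC-8).
Wiremu in UTC: 10:30-11:30, 14:00-16:30.
Yara ∩ Wiremu: 10:30-11:30, 14:00-16:30.
Those are the intersection windows.
The first common window of at least 30 minutes is 10:30-11:30, so the earliest start is 10:30.

10:30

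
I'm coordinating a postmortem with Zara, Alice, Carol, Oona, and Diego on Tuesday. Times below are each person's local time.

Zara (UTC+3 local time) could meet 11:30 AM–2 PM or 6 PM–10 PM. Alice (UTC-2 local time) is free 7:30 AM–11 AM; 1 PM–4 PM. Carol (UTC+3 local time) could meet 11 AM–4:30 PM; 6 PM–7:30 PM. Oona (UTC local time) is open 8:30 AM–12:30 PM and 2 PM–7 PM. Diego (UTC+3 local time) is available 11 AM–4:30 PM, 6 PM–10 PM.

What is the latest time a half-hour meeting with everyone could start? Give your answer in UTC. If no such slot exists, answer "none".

Zara in UTC: 08:30-11:00, 15:00-19:00 (subtract 3h to convert from UTC+3).
Alice in UTC: 09:30-13:00, 15:00-18:00 (add 2h to convert from UTC-2).
Carol in UTC: 08:00-13:30, 15:00-16:30 (subtract 3h to convert from UTC+3).
Oona in UTC: 08:30-12:30, 14:00-19:00.
Diego in UTC: 08:00-13:30, 15:00-19:00 (subtract 3h to convert from UTC+3).
Zara ∩ Alice: 09:30-11:00, 15:00-18:00.
Zara ∩ Alice ∩ Carol: 09:30-11:00, 15:00-16:30.
Zara ∩ Alice ∩ Carol ∩ Oona: 09:30-11:00, 15:00-16:30.
Zara ∩ Alice ∩ Carol ∩ Oona ∩ Diego: 09:30-11:00, 15:00-16:30.
Those are the intersection windows.
The last common window of at least 30 minutes is 15:00-16:30; a 30-minute meeting can start as late as 16:00 and still end by 16:30.

16:00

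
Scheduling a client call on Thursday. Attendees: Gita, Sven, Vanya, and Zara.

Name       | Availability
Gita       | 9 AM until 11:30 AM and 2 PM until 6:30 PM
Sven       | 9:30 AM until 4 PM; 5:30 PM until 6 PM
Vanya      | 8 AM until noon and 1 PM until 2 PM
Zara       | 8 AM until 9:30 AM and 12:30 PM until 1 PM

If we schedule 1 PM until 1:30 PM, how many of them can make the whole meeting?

Sven and Vanya can make the full 13:00-13:30 slot — that's 2.

2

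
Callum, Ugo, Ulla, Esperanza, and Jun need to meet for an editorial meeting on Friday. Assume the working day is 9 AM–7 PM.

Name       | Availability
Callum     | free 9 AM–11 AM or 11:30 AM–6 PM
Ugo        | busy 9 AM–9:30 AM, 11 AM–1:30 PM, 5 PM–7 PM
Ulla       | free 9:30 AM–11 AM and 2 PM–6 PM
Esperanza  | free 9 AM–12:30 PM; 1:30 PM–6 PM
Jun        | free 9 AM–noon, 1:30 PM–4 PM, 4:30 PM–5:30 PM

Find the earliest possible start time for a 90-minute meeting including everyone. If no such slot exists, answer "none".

Callum free: 09:00-11:00, 11:30-18:00.
Ugo free: 09:30-11:00, 13:30-17:00 (invert busy blocks within the working day).
Ulla free: 09:30-11:00, 14:00-18:00.
Esperanza free: 09:00-12:30, 13:30-18:00.
Jun free: 09:00-12:00, 13:30-16:00, 16:30-17:30.
Callum ∩ Ugo: 09:30-11:00, 13:30-17:00.
Callum ∩ Ugo ∩ Ulla: 09:30-11:00, 14:00-17:00.
Callum ∩ Ugo ∩ Ulla ∩ Esperanza: 09:30-11:00, 14:00-17:00.
Callum ∩ Ugo ∩ Ulla ∩ Esperanza ∩ Jun: 09:30-11:00, 14:00-16:00, 16:30-17:00.
The first common window of at least 90 minutes is 09:30-11:00, so the earliest start is 09:30.

09:30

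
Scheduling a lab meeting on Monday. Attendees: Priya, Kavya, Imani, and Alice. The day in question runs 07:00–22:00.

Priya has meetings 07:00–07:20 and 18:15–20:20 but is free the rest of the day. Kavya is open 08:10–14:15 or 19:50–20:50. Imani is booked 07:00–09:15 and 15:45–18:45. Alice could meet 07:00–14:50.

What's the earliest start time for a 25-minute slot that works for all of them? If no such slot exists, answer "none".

09:15

Priya free: 07:20-18:15, 20:20-22:00 (invert busy blocks within the working day).
Kavya free: 08:10-14:15, 19:50-20:50.
Imani free: 09:15-15:45, 18:45-22:00 (invert busy blocks within the working day).
Alice free: 07:00-14:50.
Priya ∩ Kavya: 08:10-14:15, 20:20-20:50.
Priya ∩ Kavya ∩ Imani: 09:15-14:15, 20:20-20:50.
Priya ∩ Kavya ∩ Imani ∩ Alice: 09:15-14:15.
Those are the intersection windows.
The first common window of at least 25 minutes is 09:15-14:15, so the earliest start is 09:15.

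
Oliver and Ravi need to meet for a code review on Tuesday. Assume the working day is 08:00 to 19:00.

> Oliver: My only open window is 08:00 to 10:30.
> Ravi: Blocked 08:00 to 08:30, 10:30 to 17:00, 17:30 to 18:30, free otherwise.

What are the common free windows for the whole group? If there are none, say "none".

08:30-10:30

Oliver free: 08:00-10:30.
Ravi free: 08:30-10:30, 17:00-17:30, 18:30-19:00 (invert busy blocks within the working day).
Oliver ∩ Ravi: 08:30-10:30.
Those are the intersection windows.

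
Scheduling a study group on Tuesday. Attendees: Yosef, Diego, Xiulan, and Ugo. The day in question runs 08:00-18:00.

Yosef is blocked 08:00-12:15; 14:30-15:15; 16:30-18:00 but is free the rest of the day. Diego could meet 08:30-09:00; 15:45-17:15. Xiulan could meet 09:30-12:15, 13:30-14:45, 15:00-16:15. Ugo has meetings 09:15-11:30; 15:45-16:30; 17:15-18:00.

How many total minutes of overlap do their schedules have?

Yosef free: 12:15-14:30, 15:15-16:30 (invert busy blocks within the working day).
Diego free: 08:30-09:00, 15:45-17:15.
Xiulan free: 09:30-12:15, 13:30-14:45, 15:00-16:15.
Ugo free: 08:00-09:15, 11:30-15:45, 16:30-17:15 (invert busy blocks within the working day).
Yosef ∩ Diego: 15:45-16:30.
Yosef ∩ Diego ∩ Xiulan: 15:45-16:15.
Yosef ∩ Diego ∩ Xiulan ∩ Ugo: ∅.
There is no time when everyone is free.
There is no common window, so the total is 0 minutes.

0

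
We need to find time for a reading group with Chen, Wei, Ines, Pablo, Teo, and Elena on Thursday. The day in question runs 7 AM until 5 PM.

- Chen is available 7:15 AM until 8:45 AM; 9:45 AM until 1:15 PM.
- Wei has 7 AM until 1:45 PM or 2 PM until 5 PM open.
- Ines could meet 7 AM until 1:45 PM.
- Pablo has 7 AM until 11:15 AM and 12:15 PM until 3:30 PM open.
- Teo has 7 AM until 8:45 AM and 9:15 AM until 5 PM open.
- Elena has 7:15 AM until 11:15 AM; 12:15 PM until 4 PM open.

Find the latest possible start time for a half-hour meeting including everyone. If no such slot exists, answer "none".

Chen ∩ Wei: 07:15-08:45, 09:45-13:15.
Chen ∩ Wei ∩ Ines: 07:15-08:45, 09:45-13:15.
Chen ∩ Wei ∩ Ines ∩ Pablo: 07:15-08:45, 09:45-11:15, 12:15-13:15.
Chen ∩ Wei ∩ Ines ∩ Pablo ∩ Teo: 07:15-08:45, 09:45-11:15, 12:15-13:15.
Chen ∩ Wei ∩ Ines ∩ Pablo ∩ Teo ∩ Elena: 07:15-08:45, 09:45-11:15, 12:15-13:15.
Those are the intersection windows.
The last common window of at least 30 minutes is 12:15-13:15; a 30-minute meeting can start as late as 12:45 and still end by 13:15.

12:45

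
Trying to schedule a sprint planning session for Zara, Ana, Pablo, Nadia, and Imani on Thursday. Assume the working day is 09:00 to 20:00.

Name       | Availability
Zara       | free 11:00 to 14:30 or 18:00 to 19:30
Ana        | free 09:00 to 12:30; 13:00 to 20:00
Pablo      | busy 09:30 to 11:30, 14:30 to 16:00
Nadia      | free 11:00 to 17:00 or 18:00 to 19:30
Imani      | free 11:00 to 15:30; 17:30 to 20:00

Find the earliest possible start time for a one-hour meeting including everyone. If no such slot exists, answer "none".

11:30

Zara free: 11:00-14:30, 18:00-19:30.
Ana free: 09:00-12:30, 13:00-20:00.
Pablo free: 09:00-09:30, 11:30-14:30, 16:00-20:00 (invert busy blocks within the working day).
Nadia free: 11:00-17:00, 18:00-19:30.
Imani free: 11:00-15:30, 17:30-20:00.
Zara ∩ Ana: 11:00-12:30, 13:00-14:30, 18:00-19:30.
Zara ∩ Ana ∩ Pablo: 11:30-12:30, 13:00-14:30, 18:00-19:30.
Zara ∩ Ana ∩ Pablo ∩ Nadia: 11:30-12:30, 13:00-14:30, 18:00-19:30.
Zara ∩ Ana ∩ Pablo ∩ Nadia ∩ Imani: 11:30-12:30, 13:00-14:30, 18:00-19:30.
The first common window of at least 60 minutes is 11:30-12:30, so the earliest start is 11:30.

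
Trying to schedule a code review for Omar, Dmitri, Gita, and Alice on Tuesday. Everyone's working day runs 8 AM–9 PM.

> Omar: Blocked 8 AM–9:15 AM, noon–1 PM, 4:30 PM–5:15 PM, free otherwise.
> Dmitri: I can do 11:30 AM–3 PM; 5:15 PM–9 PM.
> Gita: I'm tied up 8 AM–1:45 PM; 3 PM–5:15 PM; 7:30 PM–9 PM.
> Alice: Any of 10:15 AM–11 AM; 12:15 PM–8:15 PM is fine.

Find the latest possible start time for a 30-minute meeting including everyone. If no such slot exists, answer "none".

Omar free: 09:15-12:00, 13:00-16:30, 17:15-21:00 (invert busy blocks within the working day).
Dmitri free: 11:30-15:00, 17:15-21:00.
Gita free: 13:45-15:00, 17:15-19:30 (invert busy blocks within the working day).
Alice free: 10:15-11:00, 12:15-20:15.
Omar ∩ Dmitri: 11:30-12:00, 13:00-15:00, 17:15-21:00.
Omar ∩ Dmitri ∩ Gita: 13:45-15:00, 17:15-19:30.
Omar ∩ Dmitri ∩ Gita ∩ Alice: 13:45-15:00, 17:15-19:30.
The last common window of at least 30 minutes is 17:15-19:30; a 30-minute meeting can start as late as 19:00 and still end by 19:30.

19:00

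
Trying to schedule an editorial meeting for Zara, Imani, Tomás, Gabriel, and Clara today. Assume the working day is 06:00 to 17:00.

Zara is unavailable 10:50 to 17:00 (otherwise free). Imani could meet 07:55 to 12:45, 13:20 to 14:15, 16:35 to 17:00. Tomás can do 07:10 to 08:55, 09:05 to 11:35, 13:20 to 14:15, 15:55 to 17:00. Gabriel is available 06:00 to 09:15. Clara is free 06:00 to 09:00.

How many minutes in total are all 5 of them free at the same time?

60

Zara free: 06:00-10:50 (invert busy blocks within the working day).
Imani free: 07:55-12:45, 13:20-14:15, 16:35-17:00.
Tomás free: 07:10-08:55, 09:05-11:35, 13:20-14:15, 15:55-17:00.
Gabriel free: 06:00-09:15.
Clara free: 06:00-09:00.
Zara ∩ Imani: 07:55-10:50.
Zara ∩ Imani ∩ Tomás: 07:55-08:55, 09:05-10:50.
Zara ∩ Imani ∩ Tomás ∩ Gabriel: 07:55-08:55, 09:05-09:15.
Zara ∩ Imani ∩ Tomás ∩ Gabriel ∩ Clara: 07:55-08:55.
So the common availability across everyone is 07:55-08:55.
That's a single block of 60 minutes.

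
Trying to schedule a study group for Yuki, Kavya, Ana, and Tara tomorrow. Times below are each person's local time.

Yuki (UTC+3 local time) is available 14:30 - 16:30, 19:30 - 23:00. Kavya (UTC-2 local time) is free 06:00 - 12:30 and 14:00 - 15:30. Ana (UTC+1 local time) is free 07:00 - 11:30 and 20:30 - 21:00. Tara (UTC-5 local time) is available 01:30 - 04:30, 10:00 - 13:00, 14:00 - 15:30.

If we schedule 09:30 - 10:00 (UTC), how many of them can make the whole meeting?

2

Yuki in UTC: 11:30-13:30, 16:30-20:00 (subtract 3h to convert from UTC+3).
Kavya in UTC: 08:00-14:30, 16:00-17:30 (add 2h to convert from UTC-2).
Ana in UTC: 06:00-10:30, 19:30-20:00 (subtract 1h to convert from UTC+1).
Tara in UTC: 06:30-09:30, 15:00-18:00, 19:00-20:30 (add 5h to convert from UTC-5).
Kavya and Ana can make the full 09:30-10:00 slot — that's 2.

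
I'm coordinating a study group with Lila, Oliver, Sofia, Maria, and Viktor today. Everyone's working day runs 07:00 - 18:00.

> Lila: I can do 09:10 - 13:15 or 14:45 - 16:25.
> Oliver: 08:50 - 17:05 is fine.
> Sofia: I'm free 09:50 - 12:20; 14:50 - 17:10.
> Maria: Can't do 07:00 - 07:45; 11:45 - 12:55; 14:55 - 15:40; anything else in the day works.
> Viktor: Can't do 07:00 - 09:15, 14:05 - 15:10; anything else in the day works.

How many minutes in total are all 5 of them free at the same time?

160

Lila free: 09:10-13:15, 14:45-16:25.
Oliver free: 08:50-17:05.
Sofia free: 09:50-12:20, 14:50-17:10.
Maria free: 07:45-11:45, 12:55-14:55, 15:40-18:00 (invert busy blocks within the working day).
Viktor free: 09:15-14:05, 15:10-18:00 (invert busy blocks within the working day).
Lila ∩ Oliver: 09:10-13:15, 14:45-16:25.
Lila ∩ Oliver ∩ Sofia: 09:50-12:20, 14:50-16:25.
Lila ∩ Oliver ∩ Sofia ∩ Maria: 09:50-11:45, 14:50-14:55, 15:40-16:25.
Lila ∩ Oliver ∩ Sofia ∩ Maria ∩ Viktor: 09:50-11:45, 15:40-16:25.
Those are the intersection windows.
Summing the common windows: 115 + 45 = 160 minutes.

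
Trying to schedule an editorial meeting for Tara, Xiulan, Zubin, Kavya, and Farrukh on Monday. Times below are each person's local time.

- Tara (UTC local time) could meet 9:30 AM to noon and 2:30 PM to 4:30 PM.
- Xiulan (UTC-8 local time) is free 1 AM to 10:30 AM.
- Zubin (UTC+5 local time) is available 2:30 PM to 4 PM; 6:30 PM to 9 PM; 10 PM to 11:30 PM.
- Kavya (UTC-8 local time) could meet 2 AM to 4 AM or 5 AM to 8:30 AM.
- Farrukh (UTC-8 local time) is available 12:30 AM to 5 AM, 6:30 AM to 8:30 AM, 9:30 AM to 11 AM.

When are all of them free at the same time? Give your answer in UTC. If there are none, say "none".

10:00-11:00, 14:30-16:00

Tara in UTC: 09:30-12:00, 14:30-16:30.
Xiulan in UTC: 09:00-18:30 (add 8h to convert from UTC-8).
Zubin in UTC: 09:30-11:00, 13:30-16:00, 17:00-18:30 (subtract 5h to convert from UTC+5).
Kavya in UTC: 10:00-12:00, 13:00-16:30 (add 8h to convert from UTC-8).
Farrukh in UTC: 08:30-13:00, 14:30-16:30, 17:30-19:00 (add 8h to convert from UTC-8).
Tara ∩ Xiulan: 09:30-12:00, 14:30-16:30.
Tara ∩ Xiulan ∩ Zubin: 09:30-11:00, 14:30-16:00.
Tara ∩ Xiulan ∩ Zubin ∩ Kavya: 10:00-11:00, 14:30-16:00.
Tara ∩ Xiulan ∩ Zubin ∩ Kavya ∩ Farrukh: 10:00-11:00, 14:30-16:00.
So the common availability across everyone is 10:00-11:00, 14:30-16:00.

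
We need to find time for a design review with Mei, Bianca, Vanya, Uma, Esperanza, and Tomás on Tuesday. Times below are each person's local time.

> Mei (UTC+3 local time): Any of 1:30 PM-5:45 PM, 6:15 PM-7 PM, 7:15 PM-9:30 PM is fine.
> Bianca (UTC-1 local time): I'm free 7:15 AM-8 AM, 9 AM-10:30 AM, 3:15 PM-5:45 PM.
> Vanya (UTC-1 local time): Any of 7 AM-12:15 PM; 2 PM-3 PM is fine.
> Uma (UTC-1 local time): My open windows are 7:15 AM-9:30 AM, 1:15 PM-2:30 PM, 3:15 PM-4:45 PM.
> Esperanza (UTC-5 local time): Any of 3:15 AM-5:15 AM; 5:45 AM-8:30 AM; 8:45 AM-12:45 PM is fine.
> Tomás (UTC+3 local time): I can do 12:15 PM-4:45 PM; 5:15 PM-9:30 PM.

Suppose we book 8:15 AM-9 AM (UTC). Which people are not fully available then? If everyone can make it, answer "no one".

Mei in UTC: 10:30-14:45, 15:15-16:00, 16:15-18:30 (subtract 3h to convert from UTC+3).
Bianca in UTC: 08:15-09:00, 10:00-11:30, 16:15-18:45 (add 1h to convert from UTC-1).
Vanya in UTC: 08:00-13:15, 15:00-16:00 (add 1h to convert from UTC-1).
Uma in UTC: 08:15-10:30, 14:15-15:30, 16:15-17:45 (add 1h to convert from UTC-1).
Esperanza in UTC: 08:15-10:15, 10:45-13:30, 13:45-17:45 (add 5h to convert from UTC-5).
Tomás in UTC: 09:15-13:45, 14:15-18:30 (subtract 3h to convert from UTC+3).
Mei: not fully free for 08:15-09:00. Bianca: free for 08:15-09:00. Vanya: free for 08:15-09:00. Uma: free for 08:15-09:00. Esperanza: free for 08:15-09:00. Tomás: not fully free for 08:15-09:00.

Mei, Tomás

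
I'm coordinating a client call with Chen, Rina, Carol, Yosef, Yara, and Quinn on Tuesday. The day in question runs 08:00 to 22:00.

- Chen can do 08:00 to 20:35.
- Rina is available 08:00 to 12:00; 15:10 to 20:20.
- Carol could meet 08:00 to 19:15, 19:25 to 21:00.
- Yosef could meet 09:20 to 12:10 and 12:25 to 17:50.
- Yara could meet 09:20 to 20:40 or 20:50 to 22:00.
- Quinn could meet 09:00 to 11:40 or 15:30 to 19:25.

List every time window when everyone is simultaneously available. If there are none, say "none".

09:20-11:40, 15:30-17:50

Chen ∩ Rina: 08:00-12:00, 15:10-20:20.
Chen ∩ Rina ∩ Carol: 08:00-12:00, 15:10-19:15, 19:25-20:20.
Chen ∩ Rina ∩ Carol ∩ Yosef: 09:20-12:00, 15:10-17:50.
Chen ∩ Rina ∩ Carol ∩ Yosef ∩ Yara: 09:20-12:00, 15:10-17:50.
Chen ∩ Rina ∩ Carol ∩ Yosef ∩ Yara ∩ Quinn: 09:20-11:40, 15:30-17:50.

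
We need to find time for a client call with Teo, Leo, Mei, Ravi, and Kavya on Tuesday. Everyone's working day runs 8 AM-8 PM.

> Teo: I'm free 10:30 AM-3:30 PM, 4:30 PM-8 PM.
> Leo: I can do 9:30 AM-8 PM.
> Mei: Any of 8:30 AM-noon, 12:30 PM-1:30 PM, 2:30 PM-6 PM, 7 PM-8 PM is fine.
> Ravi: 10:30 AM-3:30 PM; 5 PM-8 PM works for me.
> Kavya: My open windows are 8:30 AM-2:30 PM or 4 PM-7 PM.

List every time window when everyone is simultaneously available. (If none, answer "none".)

Teo ∩ Leo: 10:30-15:30, 16:30-20:00.
Teo ∩ Leo ∩ Mei: 10:30-12:00, 12:30-13:30, 14:30-15:30, 16:30-18:00, 19:00-20:00.
Teo ∩ Leo ∩ Mei ∩ Ravi: 10:30-12:00, 12:30-13:30, 14:30-15:30, 17:00-18:00, 19:00-20:00.
Teo ∩ Leo ∩ Mei ∩ Ravi ∩ Kavya: 10:30-12:00, 12:30-13:30, 17:00-18:00.

10:30-12:00, 12:30-13:30, 17:00-18:00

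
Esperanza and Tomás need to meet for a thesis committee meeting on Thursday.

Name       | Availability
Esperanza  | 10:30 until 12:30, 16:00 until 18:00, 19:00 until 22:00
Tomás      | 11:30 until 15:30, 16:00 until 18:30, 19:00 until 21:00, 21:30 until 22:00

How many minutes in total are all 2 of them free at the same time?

330

Esperanza ∩ Tomás: 11:30-12:30, 16:00-18:00, 19:00-21:00, 21:30-22:00.
So the common availability across everyone is 11:30-12:30, 16:00-18:00, 19:00-21:00, 21:30-22:00.
Summing the common windows: 60 + 120 + 120 + 30 = 330 minutes.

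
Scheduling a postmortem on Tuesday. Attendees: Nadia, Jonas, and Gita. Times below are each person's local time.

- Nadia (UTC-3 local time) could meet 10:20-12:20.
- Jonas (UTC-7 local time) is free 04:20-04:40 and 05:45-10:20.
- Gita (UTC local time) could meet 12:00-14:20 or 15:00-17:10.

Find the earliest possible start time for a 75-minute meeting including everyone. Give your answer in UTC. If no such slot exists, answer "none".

none

Nadia in UTC: 13:20-15:20 (add 3h to convert from UTC-3).
Jonas in UTC: 11:20-11:40, 12:45-17:20 (add 7h to convert from UTC-7).
Gita in UTC: 12:00-14:20, 15:00-17:10.
Nadia ∩ Jonas: 13:20-15:20.
Nadia ∩ Jonas ∩ Gita: 13:20-14:20, 15:00-15:20.
No common window is at least 75 minutes long.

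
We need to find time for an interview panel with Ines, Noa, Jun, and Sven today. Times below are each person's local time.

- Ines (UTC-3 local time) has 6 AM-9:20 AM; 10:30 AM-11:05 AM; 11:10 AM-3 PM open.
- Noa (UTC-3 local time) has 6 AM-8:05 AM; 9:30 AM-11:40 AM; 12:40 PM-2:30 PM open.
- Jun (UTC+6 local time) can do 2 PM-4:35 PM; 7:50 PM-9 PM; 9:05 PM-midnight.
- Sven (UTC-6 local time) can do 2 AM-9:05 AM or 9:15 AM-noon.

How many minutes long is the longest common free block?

110

Ines in UTC: 09:00-12:20, 13:30-14:05, 14:10-18:00 (add 3h to convert from UTC-3).
Noa in UTC: 09:00-11:05, 12:30-14:40, 15:40-17:30 (add 3h to convert from UTC-3).
Jun in UTC: 08:00-10:35, 13:50-15:00, 15:05-18:00 (subtract 6h to convert from UTC+6).
Sven in UTC: 08:00-15:05, 15:15-18:00 (add 6h to convert from UTC-6).
Ines ∩ Noa: 09:00-11:05, 13:30-14:05, 14:10-14:40, 15:40-17:30.
Ines ∩ Noa ∩ Jun: 09:00-10:35, 13:50-14:05, 14:10-14:40, 15:40-17:30.
Ines ∩ Noa ∩ Jun ∩ Sven: 09:00-10:35, 13:50-14:05, 14:10-14:40, 15:40-17:30.
The longest is 15:40-17:30 at 110 minutes.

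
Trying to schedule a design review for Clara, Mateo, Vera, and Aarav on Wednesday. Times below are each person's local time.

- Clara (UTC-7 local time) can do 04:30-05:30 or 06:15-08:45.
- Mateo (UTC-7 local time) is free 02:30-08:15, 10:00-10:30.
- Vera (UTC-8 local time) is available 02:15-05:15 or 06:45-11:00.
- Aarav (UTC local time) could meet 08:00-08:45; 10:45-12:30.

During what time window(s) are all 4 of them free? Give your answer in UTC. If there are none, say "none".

11:30-12:30

Clara in UTC: 11:30-12:30, 13:15-15:45 (add 7h to convert from UTC-7).
Mateo in UTC: 09:30-15:15, 17:00-17:30 (add 7h to convert from UTC-7).
Vera in UTC: 10:15-13:15, 14:45-19:00 (add 8h to convert from UTC-8).
Aarav in UTC: 08:00-08:45, 10:45-12:30.
Clara ∩ Mateo: 11:30-12:30, 13:15-15:15.
Clara ∩ Mateo ∩ Vera: 11:30-12:30, 14:45-15:15.
Clara ∩ Mateo ∩ Vera ∩ Aarav: 11:30-12:30.
Those are the intersection windows.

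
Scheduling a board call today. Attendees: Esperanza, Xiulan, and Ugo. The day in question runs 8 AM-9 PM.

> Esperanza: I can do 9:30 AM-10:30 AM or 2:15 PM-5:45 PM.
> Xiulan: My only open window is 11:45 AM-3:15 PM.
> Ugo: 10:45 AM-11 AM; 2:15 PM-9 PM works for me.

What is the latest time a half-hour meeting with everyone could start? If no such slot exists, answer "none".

Esperanza ∩ Xiulan: 14:15-15:15.
Esperanza ∩ Xiulan ∩ Ugo: 14:15-15:15.
The last common window of at least 30 minutes is 14:15-15:15; a 30-minute meeting can start as late as 14:45 and still end by 15:15.

14:45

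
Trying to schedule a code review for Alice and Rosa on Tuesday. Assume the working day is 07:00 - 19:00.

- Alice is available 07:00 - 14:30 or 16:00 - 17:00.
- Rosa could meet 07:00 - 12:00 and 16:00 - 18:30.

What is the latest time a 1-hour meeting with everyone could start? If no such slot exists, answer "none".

Alice ∩ Rosa: 07:00-12:00, 16:00-17:00.
The last common window of at least 60 minutes is 16:00-17:00; a 60-minute meeting can start as late as 16:00 and still end by 17:00.

16:00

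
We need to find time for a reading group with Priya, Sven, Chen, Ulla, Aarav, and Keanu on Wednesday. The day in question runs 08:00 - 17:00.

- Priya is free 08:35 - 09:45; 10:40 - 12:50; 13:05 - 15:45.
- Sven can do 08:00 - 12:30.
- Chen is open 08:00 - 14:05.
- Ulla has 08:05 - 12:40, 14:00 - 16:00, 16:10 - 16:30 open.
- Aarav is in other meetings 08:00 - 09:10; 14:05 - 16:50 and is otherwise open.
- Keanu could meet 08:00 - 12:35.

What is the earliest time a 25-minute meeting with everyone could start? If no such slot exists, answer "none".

Priya free: 08:35-09:45, 10:40-12:50, 13:05-15:45.
Sven free: 08:00-12:30.
Chen free: 08:00-14:05.
Ulla free: 08:05-12:40, 14:00-16:00, 16:10-16:30.
Aarav free: 09:10-14:05, 16:50-17:00 (invert busy blocks within the working day).
Keanu free: 08:00-12:35.
Priya ∩ Sven: 08:35-09:45, 10:40-12:30.
Priya ∩ Sven ∩ Chen: 08:35-09:45, 10:40-12:30.
Priya ∩ Sven ∩ Chen ∩ Ulla: 08:35-09:45, 10:40-12:30.
Priya ∩ Sven ∩ Chen ∩ Ulla ∩ Aarav: 09:10-09:45, 10:40-12:30.
Priya ∩ Sven ∩ Chen ∩ Ulla ∩ Aarav ∩ Keanu: 09:10-09:45, 10:40-12:30.
The first common window of at least 25 minutes is 09:10-09:45, so the earliest start is 09:10.

09:10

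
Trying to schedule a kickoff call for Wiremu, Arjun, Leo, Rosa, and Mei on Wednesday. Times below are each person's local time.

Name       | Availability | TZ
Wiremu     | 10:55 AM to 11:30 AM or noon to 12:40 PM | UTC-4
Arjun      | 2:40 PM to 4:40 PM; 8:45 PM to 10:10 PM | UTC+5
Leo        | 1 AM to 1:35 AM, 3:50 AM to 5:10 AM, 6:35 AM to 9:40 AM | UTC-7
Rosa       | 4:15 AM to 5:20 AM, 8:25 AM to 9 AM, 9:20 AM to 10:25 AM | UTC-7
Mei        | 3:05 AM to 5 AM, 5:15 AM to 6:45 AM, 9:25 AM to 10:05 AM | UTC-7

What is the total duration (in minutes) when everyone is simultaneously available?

15

Wiremu in UTC: 14:55-15:30, 16:00-16:40 (add 4h to convert from UTC-4).
Arjun in UTC: 09:40-11:40, 15:45-17:10 (subtract 5h to convert from UTC+5).
Leo in UTC: 08:00-08:35, 10:50-12:10, 13:35-16:40 (add 7h to convert from UTC-7).
Rosa in UTC: 11:15-12:20, 15:25-16:00, 16:20-17:25 (add 7h to convert from UTC-7).
Mei in UTC: 10:05-12:00, 12:15-13:45, 16:25-17:05 (add 7h to convert from UTC-7).
Wiremu ∩ Arjun: 16:00-16:40.
Wiremu ∩ Arjun ∩ Leo: 16:00-16:40.
Wiremu ∩ Arjun ∩ Leo ∩ Rosa: 16:20-16:40.
Wiremu ∩ Arjun ∩ Leo ∩ Rosa ∩ Mei: 16:25-16:40.
Those are the intersection windows.
That's a single block of 15 minutes.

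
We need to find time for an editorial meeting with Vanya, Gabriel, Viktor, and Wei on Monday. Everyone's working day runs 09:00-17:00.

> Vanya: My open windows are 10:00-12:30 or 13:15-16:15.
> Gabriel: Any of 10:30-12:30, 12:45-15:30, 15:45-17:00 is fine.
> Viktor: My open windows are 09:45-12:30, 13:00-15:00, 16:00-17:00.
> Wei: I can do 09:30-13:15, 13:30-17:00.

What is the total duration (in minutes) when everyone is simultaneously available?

Vanya ∩ Gabriel: 10:30-12:30, 13:15-15:30, 15:45-16:15.
Vanya ∩ Gabriel ∩ Viktor: 10:30-12:30, 13:15-15:00, 16:00-16:15.
Vanya ∩ Gabriel ∩ Viktor ∩ Wei: 10:30-12:30, 13:30-15:00, 16:00-16:15.
Those are the intersection windows.
Summing the common windows: 120 + 90 + 15 = 225 minutes.

225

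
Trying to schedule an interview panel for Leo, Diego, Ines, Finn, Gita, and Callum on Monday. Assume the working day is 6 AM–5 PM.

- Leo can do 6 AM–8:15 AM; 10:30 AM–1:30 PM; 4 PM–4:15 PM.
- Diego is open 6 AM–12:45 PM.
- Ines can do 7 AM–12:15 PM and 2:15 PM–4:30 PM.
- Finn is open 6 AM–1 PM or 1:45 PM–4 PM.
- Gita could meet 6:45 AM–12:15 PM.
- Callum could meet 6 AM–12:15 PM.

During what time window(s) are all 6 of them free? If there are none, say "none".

07:00-08:15, 10:30-12:15

Leo ∩ Diego: 06:00-08:15, 10:30-12:45.
Leo ∩ Diego ∩ Ines: 07:00-08:15, 10:30-12:15.
Leo ∩ Diego ∩ Ines ∩ Finn: 07:00-08:15, 10:30-12:15.
Leo ∩ Diego ∩ Ines ∩ Finn ∩ Gita: 07:00-08:15, 10:30-12:15.
Leo ∩ Diego ∩ Ines ∩ Finn ∩ Gita ∩ Callum: 07:00-08:15, 10:30-12:15.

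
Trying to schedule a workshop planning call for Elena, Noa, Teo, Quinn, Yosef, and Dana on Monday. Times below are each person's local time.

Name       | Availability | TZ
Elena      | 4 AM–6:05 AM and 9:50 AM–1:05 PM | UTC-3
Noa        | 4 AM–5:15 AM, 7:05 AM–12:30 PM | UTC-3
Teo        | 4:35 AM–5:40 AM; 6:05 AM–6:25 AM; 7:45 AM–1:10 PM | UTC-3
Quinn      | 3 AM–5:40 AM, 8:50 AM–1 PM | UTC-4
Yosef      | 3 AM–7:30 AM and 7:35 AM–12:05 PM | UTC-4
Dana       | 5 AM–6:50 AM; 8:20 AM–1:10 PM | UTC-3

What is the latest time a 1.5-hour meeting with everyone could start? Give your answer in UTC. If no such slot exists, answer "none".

Elena in UTC: 07:00-09:05, 12:50-16:05 (add 3h to convert from UTC-3).
Noa in UTC: 07:00-08:15, 10:05-15:30 (add 3h to convert from UTC-3).
Teo in UTC: 07:35-08:40, 09:05-09:25, 10:45-16:10 (add 3h to convert from UTC-3).
Quinn in UTC: 07:00-09:40, 12:50-17:00 (add 4h to convert from UTC-4).
Yosef in UTC: 07:00-11:30, 11:35-16:05 (add 4h to convert from UTC-4).
Dana in UTC: 08:00-09:50, 11:20-16:10 (add 3h to convert from UTC-3).
Elena ∩ Noa: 07:00-08:15, 12:50-15:30.
Elena ∩ Noa ∩ Teo: 07:35-08:15, 12:50-15:30.
Elena ∩ Noa ∩ Teo ∩ Quinn: 07:35-08:15, 12:50-15:30.
Elena ∩ Noa ∩ Teo ∩ Quinn ∩ Yosef: 07:35-08:15, 12:50-15:30.
Elena ∩ Noa ∩ Teo ∩ Quinn ∩ Yosef ∩ Dana: 08:00-08:15, 12:50-15:30.
The last common window of at least 90 minutes is 12:50-15:30; a 90-minute meeting can start as late as 14:00 and still end by 15:30.

14:00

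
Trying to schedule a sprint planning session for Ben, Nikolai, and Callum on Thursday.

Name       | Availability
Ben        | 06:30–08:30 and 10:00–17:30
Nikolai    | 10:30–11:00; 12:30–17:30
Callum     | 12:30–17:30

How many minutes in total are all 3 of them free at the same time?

Ben ∩ Nikolai: 10:30-11:00, 12:30-17:30.
Ben ∩ Nikolai ∩ Callum: 12:30-17:30.
That's a single block of 300 minutes.

300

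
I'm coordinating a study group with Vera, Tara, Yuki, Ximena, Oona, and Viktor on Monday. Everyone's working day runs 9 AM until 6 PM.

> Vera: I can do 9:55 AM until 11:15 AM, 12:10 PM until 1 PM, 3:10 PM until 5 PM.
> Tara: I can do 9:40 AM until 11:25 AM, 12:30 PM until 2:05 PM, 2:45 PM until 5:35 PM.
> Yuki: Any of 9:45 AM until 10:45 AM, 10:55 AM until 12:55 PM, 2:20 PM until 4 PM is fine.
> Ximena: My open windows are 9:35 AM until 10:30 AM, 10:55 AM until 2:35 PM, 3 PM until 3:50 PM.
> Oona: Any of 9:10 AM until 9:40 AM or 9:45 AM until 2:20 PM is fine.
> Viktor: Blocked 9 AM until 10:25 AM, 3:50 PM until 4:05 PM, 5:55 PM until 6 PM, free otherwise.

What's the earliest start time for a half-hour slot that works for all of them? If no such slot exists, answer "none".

none

Vera free: 09:55-11:15, 12:10-13:00, 15:10-17:00.
Tara free: 09:40-11:25, 12:30-14:05, 14:45-17:35.
Yuki free: 09:45-10:45, 10:55-12:55, 14:20-16:00.
Ximena free: 09:35-10:30, 10:55-14:35, 15:00-15:50.
Oona free: 09:10-09:40, 09:45-14:20.
Viktor free: 10:25-15:50, 16:05-17:55 (invert busy blocks within the working day).
Vera ∩ Tara: 09:55-11:15, 12:30-13:00, 15:10-17:00.
Vera ∩ Tara ∩ Yuki: 09:55-10:45, 10:55-11:15, 12:30-12:55, 15:10-16:00.
Vera ∩ Tara ∩ Yuki ∩ Ximena: 09:55-10:30, 10:55-11:15, 12:30-12:55, 15:10-15:50.
Vera ∩ Tara ∩ Yuki ∩ Ximena ∩ Oona: 09:55-10:30, 10:55-11:15, 12:30-12:55.
Vera ∩ Tara ∩ Yuki ∩ Ximena ∩ Oona ∩ Viktor: 10:25-10:30, 10:55-11:15, 12:30-12:55.
So the common availability across everyone is 10:25-10:30, 10:55-11:15, 12:30-12:55.
No common window is at least 30 minutes long.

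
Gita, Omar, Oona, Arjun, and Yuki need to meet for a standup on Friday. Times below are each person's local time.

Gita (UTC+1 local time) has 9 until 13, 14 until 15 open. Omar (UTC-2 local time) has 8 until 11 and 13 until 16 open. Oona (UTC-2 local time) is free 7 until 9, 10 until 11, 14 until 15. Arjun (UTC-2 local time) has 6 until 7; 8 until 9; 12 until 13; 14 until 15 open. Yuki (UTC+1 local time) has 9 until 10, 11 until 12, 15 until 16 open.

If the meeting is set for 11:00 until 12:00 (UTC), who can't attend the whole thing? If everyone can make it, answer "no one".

Gita in UTC: 08:00-12:00, 13:00-14:00 (subtract 1h to convert from UTC+1).
Omar in UTC: 10:00-13:00, 15:00-18:00 (add 2h to convert from UTC-2).
Oona in UTC: 09:00-11:00, 12:00-13:00, 16:00-17:00 (add 2h to convert from UTC-2).
Arjun in UTC: 08:00-09:00, 10:00-11:00, 14:00-15:00, 16:00-17:00 (add 2h to convert from UTC-2).
Yuki in UTC: 08:00-09:00, 10:00-11:00, 14:00-15:00 (subtract 1h to convert from UTC+1).
Gita: free for 11:00-12:00. Omar: free for 11:00-12:00. Oona: not fully free for 11:00-12:00. Arjun: not fully free for 11:00-12:00. Yuki: not fully free for 11:00-12:00.

Arjun, Oona, Yuki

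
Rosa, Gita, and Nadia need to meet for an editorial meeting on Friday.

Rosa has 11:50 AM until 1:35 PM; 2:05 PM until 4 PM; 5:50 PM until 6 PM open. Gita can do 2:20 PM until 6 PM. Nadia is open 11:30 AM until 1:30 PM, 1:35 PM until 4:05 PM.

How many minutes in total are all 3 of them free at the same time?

Rosa ∩ Gita: 14:20-16:00, 17:50-18:00.
Rosa ∩ Gita ∩ Nadia: 14:20-16:00.
That's a single block of 100 minutes.

100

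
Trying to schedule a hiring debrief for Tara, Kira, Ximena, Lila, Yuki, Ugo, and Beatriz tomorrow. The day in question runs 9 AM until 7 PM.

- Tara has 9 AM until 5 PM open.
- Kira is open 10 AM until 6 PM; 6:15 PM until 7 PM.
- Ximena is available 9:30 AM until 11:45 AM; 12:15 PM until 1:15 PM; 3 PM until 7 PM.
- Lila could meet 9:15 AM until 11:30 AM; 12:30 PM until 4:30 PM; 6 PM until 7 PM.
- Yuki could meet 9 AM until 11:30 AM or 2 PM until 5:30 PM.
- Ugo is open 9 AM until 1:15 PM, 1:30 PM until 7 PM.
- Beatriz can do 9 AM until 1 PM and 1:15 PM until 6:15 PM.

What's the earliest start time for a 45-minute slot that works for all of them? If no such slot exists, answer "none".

Tara ∩ Kira: 10:00-17:00.
Tara ∩ Kira ∩ Ximena: 10:00-11:45, 12:15-13:15, 15:00-17:00.
Tara ∩ Kira ∩ Ximena ∩ Lila: 10:00-11:30, 12:30-13:15, 15:00-16:30.
Tara ∩ Kira ∩ Ximena ∩ Lila ∩ Yuki: 10:00-11:30, 15:00-16:30.
Tara ∩ Kira ∩ Ximena ∩ Lila ∩ Yuki ∩ Ugo: 10:00-11:30, 15:00-16:30.
Tara ∩ Kira ∩ Ximena ∩ Lila ∩ Yuki ∩ Ugo ∩ Beatriz: 10:00-11:30, 15:00-16:30.
Those are the intersection windows.
The first common window of at least 45 minutes is 10:00-11:30, so the earliest start is 10:00.

10:00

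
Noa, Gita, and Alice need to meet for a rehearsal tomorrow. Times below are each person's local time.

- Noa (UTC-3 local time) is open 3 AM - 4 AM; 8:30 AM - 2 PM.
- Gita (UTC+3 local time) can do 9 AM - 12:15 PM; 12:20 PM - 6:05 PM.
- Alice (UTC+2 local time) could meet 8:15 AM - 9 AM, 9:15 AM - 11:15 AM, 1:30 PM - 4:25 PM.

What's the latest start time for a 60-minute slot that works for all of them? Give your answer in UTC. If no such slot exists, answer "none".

13:25

Noa in UTC: 06:00-07:00, 11:30-17:00 (add 3h to convert from UTC-3).
Gita in UTC: 06:00-09:15, 09:20-15:05 (subtract 3h to convert from UTC+3).
Alice in UTC: 06:15-07:00, 07:15-09:15, 11:30-14:25 (subtract 2h to convert from UTC+2).
Noa ∩ Gita: 06:00-07:00, 11:30-15:05.
Noa ∩ Gita ∩ Alice: 06:15-07:00, 11:30-14:25.
Those are the intersection windows.
The last common window of at least 60 minutes is 11:30-14:25; a 60-minute meeting can start as late as 13:25 and still end by 14:25.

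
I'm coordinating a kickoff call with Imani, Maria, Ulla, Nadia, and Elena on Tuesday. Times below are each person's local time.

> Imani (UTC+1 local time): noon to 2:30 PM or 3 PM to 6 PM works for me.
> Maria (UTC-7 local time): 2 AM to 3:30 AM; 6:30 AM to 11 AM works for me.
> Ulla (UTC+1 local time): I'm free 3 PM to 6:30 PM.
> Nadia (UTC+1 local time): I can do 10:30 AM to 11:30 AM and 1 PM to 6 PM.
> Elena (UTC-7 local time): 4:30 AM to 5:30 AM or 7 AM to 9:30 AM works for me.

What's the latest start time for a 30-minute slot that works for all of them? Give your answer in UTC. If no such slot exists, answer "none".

16:00

Imani in UTC: 11:00-13:30, 14:00-17:00 (subtract 1h to convert from UTC+1).
Maria in UTC: 09:00-10:30, 13:30-18:00 (add 7h to convert from UTC-7).
Ulla in UTC: 14:00-17:30 (subtract 1h to convert from UTC+1).
Nadia in UTC: 09:30-10:30, 12:00-17:00 (subtract 1h to convert from UTC+1).
Elena in UTC: 11:30-12:30, 14:00-16:30 (add 7h to convert from UTC-7).
Imani ∩ Maria: 14:00-17:00.
Imani ∩ Maria ∩ Ulla: 14:00-17:00.
Imani ∩ Maria ∩ Ulla ∩ Nadia: 14:00-17:00.
Imani ∩ Maria ∩ Ulla ∩ Nadia ∩ Elena: 14:00-16:30.
So the common availability across everyone is 14:00-16:30.
The last common window of at least 30 minutes is 14:00-16:30; a 30-minute meeting can start as late as 16:00 and still end by 16:30.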